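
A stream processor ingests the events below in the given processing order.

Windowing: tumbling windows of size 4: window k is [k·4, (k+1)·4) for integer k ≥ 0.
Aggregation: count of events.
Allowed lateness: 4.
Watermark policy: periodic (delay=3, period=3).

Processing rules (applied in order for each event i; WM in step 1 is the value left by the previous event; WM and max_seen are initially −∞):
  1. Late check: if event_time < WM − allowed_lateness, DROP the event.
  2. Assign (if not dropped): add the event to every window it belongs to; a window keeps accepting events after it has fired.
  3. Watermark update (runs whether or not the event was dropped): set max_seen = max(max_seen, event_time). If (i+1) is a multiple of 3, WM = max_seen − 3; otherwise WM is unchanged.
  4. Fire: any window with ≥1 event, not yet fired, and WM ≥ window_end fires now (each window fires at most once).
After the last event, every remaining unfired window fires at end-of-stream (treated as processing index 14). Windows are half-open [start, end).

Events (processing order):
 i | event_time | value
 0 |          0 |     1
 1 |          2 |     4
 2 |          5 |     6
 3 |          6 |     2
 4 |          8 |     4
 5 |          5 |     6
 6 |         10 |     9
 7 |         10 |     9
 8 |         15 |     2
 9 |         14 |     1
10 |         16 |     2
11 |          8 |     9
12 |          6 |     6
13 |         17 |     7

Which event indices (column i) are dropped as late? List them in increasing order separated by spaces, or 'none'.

i=0 t=0 v=1: → [0,4); WM=−∞
i=1 t=2 v=4: → [0,4); WM=−∞
i=2 t=5 v=6: → [4,8); WM=2
i=3 t=6 v=2: → [4,8); WM=2
i=4 t=8 v=4: → [8,12); WM=2
i=5 t=5 v=6: → [4,8); WM=5; [0,4) fires=2
i=6 t=10 v=9: → [8,12); WM=5
i=7 t=10 v=9: → [8,12); WM=5
i=8 t=15 v=2: → [12,16); WM=12; [4,8) fires=3 [8,12) fires=3
i=9 t=14 v=1: → [12,16); WM=12
i=10 t=16 v=2: → [16,20); WM=12
i=11 t=8 v=9: → [8,12); WM=13
i=12 t=6 v=6: DROP (t<13-4); WM=13
i=13 t=17 v=7: → [16,20); WM=13

12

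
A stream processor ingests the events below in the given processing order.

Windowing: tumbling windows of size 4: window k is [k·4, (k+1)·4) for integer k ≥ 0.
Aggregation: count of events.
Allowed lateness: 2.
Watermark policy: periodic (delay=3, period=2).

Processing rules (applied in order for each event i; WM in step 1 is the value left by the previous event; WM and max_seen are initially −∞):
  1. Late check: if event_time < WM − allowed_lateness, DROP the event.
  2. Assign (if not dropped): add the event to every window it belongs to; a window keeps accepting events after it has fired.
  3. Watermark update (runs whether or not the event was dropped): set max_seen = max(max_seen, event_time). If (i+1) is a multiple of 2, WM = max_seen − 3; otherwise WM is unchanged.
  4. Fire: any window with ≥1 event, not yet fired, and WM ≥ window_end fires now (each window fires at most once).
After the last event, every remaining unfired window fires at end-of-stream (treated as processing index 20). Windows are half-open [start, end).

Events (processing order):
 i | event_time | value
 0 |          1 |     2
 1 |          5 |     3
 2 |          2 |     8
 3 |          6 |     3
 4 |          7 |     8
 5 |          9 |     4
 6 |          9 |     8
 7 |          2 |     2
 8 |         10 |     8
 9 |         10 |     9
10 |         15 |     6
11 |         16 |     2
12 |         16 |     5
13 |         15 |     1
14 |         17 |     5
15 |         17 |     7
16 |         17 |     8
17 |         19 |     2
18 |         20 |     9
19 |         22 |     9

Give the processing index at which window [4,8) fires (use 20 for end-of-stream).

11

i=0 t=1 v=2: → [0,4); WM=−∞
i=1 t=5 v=3: → [4,8); WM=2
i=2 t=2 v=8: → [0,4); WM=2
i=3 t=6 v=3: → [4,8); WM=3
i=4 t=7 v=8: → [4,8); WM=3
i=5 t=9 v=4: → [8,12); WM=6; [0,4) fires=2
i=6 t=9 v=8: → [8,12); WM=6
i=7 t=2 v=2: DROP (t<6-2); WM=6
i=8 t=10 v=8: → [8,12); WM=6
i=9 t=10 v=9: → [8,12); WM=7
i=10 t=15 v=6: → [12,16); WM=7
i=11 t=16 v=2: → [16,20); WM=13; [4,8) fires=3 [8,12) fires=4
i=12 t=16 v=5: → [16,20); WM=13
i=13 t=15 v=1: → [12,16); WM=13
i=14 t=17 v=5: → [16,20); WM=13
i=15 t=17 v=7: → [16,20); WM=14
i=16 t=17 v=8: → [16,20); WM=14
i=17 t=19 v=2: → [16,20); WM=16; [12,16) fires=2
i=18 t=20 v=9: → [20,24); WM=16
i=19 t=22 v=9: → [20,24); WM=19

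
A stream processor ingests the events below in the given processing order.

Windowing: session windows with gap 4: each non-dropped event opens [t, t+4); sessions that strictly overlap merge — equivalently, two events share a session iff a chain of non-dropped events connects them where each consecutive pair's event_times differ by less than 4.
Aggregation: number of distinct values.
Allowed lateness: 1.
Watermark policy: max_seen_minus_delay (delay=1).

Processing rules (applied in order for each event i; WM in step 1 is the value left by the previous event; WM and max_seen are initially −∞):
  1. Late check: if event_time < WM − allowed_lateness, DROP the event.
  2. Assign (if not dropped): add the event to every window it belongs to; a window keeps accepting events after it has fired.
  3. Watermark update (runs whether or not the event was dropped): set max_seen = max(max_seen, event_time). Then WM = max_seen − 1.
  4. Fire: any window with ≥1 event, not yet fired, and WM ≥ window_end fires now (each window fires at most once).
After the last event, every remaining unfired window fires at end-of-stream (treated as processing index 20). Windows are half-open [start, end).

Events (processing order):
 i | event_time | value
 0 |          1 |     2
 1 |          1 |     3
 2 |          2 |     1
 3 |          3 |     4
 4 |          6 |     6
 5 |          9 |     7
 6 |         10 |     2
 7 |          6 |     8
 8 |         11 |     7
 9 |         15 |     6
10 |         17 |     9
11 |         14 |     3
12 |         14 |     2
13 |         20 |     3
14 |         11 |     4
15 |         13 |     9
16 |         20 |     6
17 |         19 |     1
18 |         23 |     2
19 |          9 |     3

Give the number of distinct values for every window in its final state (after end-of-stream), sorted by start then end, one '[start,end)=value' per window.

i=0 t=1 v=2: → [1,5); WM=0
i=1 t=1 v=3: → [1,5); WM=0
i=2 t=2 v=1: → [1,6); WM=1
i=3 t=3 v=4: → [1,7); WM=2
i=4 t=6 v=6: → [1,10); WM=5
i=5 t=9 v=7: → [1,13); WM=8
i=6 t=10 v=2: → [1,14); WM=9
i=7 t=6 v=8: DROP (t<9-1); WM=9
i=8 t=11 v=7: → [1,15); WM=10
i=9 t=15 v=6: → [15,19); WM=14
i=10 t=17 v=9: → [15,21); WM=16
i=11 t=14 v=3: DROP (t<16-1); WM=16
i=12 t=14 v=2: DROP (t<16-1); WM=16
i=13 t=20 v=3: → [15,24); WM=19
i=14 t=11 v=4: DROP (t<19-1); WM=19
i=15 t=13 v=9: DROP (t<19-1); WM=19
i=16 t=20 v=6: → [15,24); WM=19
i=17 t=19 v=1: → [15,24); WM=19
i=18 t=23 v=2: → [15,27); WM=22
i=19 t=9 v=3: DROP (t<22-1); WM=22

[1,15)=6 [15,27)=5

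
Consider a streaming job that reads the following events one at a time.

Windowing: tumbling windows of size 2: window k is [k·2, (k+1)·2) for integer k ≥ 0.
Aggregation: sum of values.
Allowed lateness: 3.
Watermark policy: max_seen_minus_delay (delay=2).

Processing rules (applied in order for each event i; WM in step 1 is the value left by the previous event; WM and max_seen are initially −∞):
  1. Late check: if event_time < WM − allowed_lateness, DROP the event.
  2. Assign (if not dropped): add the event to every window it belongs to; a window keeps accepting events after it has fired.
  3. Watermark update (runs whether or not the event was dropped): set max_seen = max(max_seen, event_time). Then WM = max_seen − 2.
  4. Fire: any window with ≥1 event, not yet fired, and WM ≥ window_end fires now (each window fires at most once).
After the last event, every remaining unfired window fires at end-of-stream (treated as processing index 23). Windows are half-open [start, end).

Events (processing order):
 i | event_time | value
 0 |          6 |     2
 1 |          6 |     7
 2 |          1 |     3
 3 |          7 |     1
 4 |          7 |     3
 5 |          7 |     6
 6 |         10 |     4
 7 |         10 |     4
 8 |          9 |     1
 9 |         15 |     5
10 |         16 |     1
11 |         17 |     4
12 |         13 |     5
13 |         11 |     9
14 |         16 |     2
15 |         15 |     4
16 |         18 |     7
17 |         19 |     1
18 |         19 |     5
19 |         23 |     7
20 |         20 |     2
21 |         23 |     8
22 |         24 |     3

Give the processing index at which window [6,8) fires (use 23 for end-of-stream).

6

i=0 t=6 v=2: → [6,8); WM=4
i=1 t=6 v=7: → [6,8); WM=4
i=2 t=1 v=3: → [0,2); WM=4; [0,2) fires=3
i=3 t=7 v=1: → [6,8); WM=5
i=4 t=7 v=3: → [6,8); WM=5
i=5 t=7 v=6: → [6,8); WM=5
i=6 t=10 v=4: → [10,12); WM=8; [6,8) fires=19
i=7 t=10 v=4: → [10,12); WM=8
i=8 t=9 v=1: → [8,10); WM=8
i=9 t=15 v=5: → [14,16); WM=13; [8,10) fires=1 [10,12) fires=8
i=10 t=16 v=1: → [16,18); WM=14
i=11 t=17 v=4: → [16,18); WM=15
i=12 t=13 v=5: → [12,14); WM=15; [12,14) fires=5
i=13 t=11 v=9: DROP (t<15-3); WM=15
i=14 t=16 v=2: → [16,18); WM=15
i=15 t=15 v=4: → [14,16); WM=15
i=16 t=18 v=7: → [18,20); WM=16; [14,16) fires=9
i=17 t=19 v=1: → [18,20); WM=17
i=18 t=19 v=5: → [18,20); WM=17
i=19 t=23 v=7: → [22,24); WM=21; [16,18) fires=7 [18,20) fires=13
i=20 t=20 v=2: → [20,22); WM=21
i=21 t=23 v=8: → [22,24); WM=21
i=22 t=24 v=3: → [24,26); WM=22; [20,22) fires=2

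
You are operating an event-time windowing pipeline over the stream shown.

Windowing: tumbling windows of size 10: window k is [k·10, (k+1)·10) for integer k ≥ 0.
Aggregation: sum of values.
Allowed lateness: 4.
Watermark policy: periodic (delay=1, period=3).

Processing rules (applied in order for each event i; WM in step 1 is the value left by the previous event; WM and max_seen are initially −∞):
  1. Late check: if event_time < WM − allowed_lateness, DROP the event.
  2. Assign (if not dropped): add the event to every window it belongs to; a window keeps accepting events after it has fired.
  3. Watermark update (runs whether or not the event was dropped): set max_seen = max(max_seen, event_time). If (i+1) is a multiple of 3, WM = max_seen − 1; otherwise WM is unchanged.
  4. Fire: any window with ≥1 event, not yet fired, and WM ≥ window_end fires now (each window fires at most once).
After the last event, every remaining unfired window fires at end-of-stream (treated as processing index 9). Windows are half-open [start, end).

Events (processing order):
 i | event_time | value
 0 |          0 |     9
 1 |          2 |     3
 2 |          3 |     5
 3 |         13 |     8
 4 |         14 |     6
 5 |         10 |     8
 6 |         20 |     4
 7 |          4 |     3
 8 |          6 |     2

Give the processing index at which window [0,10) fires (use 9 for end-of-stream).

5

i=0 t=0 v=9: → [0,10); WM=−∞
i=1 t=2 v=3: → [0,10); WM=−∞
i=2 t=3 v=5: → [0,10); WM=2
i=3 t=13 v=8: → [10,20); WM=2
i=4 t=14 v=6: → [10,20); WM=2
i=5 t=10 v=8: → [10,20); WM=13; [0,10) fires=17
i=6 t=20 v=4: → [20,30); WM=13
i=7 t=4 v=3: DROP (t<13-4); WM=13
i=8 t=6 v=2: DROP (t<13-4); WM=19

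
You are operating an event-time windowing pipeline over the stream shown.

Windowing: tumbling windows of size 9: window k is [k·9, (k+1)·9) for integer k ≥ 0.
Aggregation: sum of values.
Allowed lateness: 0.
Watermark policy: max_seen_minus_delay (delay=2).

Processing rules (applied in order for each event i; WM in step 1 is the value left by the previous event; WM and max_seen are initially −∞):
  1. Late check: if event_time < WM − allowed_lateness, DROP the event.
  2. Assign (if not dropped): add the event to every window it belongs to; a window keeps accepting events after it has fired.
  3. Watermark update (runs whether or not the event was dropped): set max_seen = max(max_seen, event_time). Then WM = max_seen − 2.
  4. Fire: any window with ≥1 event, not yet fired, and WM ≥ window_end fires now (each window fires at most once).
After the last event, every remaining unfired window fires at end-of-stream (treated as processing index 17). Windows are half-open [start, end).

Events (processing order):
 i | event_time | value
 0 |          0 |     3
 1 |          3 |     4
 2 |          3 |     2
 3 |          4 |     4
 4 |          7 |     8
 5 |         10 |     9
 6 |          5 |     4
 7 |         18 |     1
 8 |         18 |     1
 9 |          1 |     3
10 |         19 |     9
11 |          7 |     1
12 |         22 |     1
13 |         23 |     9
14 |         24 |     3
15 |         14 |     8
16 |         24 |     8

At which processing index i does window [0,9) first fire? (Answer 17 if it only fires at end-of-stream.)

7

i=0 t=0 v=3: → [0,9); WM=-2
i=1 t=3 v=4: → [0,9); WM=1
i=2 t=3 v=2: → [0,9); WM=1
i=3 t=4 v=4: → [0,9); WM=2
i=4 t=7 v=8: → [0,9); WM=5
i=5 t=10 v=9: → [9,18); WM=8
i=6 t=5 v=4: DROP (t<8-0); WM=8
i=7 t=18 v=1: → [18,27); WM=16; [0,9) fires=21
i=8 t=18 v=1: → [18,27); WM=16
i=9 t=1 v=3: DROP (t<16-0); WM=16
i=10 t=19 v=9: → [18,27); WM=17
i=11 t=7 v=1: DROP (t<17-0); WM=17
i=12 t=22 v=1: → [18,27); WM=20; [9,18) fires=9
i=13 t=23 v=9: → [18,27); WM=21
i=14 t=24 v=3: → [18,27); WM=22
i=15 t=14 v=8: DROP (t<22-0); WM=22
i=16 t=24 v=8: → [18,27); WM=22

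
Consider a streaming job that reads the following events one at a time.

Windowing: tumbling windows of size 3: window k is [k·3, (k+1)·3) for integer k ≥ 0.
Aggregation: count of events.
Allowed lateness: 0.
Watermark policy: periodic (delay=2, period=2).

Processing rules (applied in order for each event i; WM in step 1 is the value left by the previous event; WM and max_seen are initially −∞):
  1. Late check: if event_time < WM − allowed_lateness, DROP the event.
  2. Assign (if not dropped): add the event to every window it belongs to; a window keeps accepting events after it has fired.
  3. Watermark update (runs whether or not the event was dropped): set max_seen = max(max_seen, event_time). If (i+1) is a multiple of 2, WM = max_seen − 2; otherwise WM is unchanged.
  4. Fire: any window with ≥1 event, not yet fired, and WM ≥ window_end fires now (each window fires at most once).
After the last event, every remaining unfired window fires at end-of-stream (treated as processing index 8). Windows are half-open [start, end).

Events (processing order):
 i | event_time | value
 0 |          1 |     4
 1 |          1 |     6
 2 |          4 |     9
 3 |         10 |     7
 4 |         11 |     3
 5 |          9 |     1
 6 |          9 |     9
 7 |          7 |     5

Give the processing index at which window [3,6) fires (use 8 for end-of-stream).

i=0 t=1 v=4: → [0,3); WM=−∞
i=1 t=1 v=6: → [0,3); WM=-1
i=2 t=4 v=9: → [3,6); WM=-1
i=3 t=10 v=7: → [9,12); WM=8; [0,3) fires=2 [3,6) fires=1
i=4 t=11 v=3: → [9,12); WM=8
i=5 t=9 v=1: → [9,12); WM=9
i=6 t=9 v=9: → [9,12); WM=9
i=7 t=7 v=5: DROP (t<9-0); WM=9

3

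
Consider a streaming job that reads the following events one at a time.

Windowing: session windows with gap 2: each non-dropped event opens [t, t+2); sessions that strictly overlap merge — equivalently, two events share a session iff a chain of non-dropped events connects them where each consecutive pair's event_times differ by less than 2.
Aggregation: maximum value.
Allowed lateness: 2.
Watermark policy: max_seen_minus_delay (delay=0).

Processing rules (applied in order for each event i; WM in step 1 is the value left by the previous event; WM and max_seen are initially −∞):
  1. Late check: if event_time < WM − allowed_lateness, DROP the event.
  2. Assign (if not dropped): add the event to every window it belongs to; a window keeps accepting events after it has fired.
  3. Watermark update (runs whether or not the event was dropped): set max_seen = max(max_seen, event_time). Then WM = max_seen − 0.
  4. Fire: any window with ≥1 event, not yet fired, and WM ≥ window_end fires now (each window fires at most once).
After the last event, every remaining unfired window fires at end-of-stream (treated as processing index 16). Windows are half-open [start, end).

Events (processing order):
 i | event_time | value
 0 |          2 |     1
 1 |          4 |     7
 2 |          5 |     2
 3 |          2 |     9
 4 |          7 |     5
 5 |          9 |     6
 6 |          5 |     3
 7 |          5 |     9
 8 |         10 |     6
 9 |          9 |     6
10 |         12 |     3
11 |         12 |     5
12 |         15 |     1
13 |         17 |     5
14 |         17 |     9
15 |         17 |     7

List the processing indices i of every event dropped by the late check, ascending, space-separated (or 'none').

i=0 t=2 v=1: → [2,4); WM=2
i=1 t=4 v=7: → [4,6); WM=4
i=2 t=5 v=2: → [4,7); WM=5
i=3 t=2 v=9: DROP (t<5-2); WM=5
i=4 t=7 v=5: → [7,9); WM=7
i=5 t=9 v=6: → [9,11); WM=9
i=6 t=5 v=3: DROP (t<9-2); WM=9
i=7 t=5 v=9: DROP (t<9-2); WM=9
i=8 t=10 v=6: → [9,12); WM=10
i=9 t=9 v=6: → [9,12); WM=10
i=10 t=12 v=3: → [12,14); WM=12
i=11 t=12 v=5: → [12,14); WM=12
i=12 t=15 v=1: → [15,17); WM=15
i=13 t=17 v=5: → [17,19); WM=17
i=14 t=17 v=9: → [17,19); WM=17
i=15 t=17 v=7: → [17,19); WM=17

3 6 7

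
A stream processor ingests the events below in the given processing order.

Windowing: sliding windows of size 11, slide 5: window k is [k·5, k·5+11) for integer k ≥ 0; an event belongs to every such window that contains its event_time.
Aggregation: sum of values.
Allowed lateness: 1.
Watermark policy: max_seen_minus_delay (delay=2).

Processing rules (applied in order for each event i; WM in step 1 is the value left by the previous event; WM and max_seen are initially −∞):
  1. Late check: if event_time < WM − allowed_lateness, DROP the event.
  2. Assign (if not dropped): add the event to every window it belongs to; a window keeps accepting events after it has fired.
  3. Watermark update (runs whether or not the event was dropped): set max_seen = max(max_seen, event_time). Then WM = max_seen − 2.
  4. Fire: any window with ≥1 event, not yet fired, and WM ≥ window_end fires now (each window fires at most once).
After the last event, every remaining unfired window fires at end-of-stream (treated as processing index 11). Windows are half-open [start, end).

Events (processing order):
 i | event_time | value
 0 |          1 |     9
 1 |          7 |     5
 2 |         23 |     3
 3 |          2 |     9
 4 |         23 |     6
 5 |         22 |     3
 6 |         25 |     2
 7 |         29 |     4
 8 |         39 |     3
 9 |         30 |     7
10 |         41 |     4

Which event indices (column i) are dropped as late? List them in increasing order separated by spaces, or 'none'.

i=0 t=1 v=9: → [0,11); WM=-1
i=1 t=7 v=5: → [5,16),[0,11); WM=5
i=2 t=23 v=3: → [20,31),[15,26); WM=21; [0,11) fires=14 [5,16) fires=5
i=3 t=2 v=9: DROP (t<21-1); WM=21
i=4 t=23 v=6: → [20,31),[15,26); WM=21
i=5 t=22 v=3: → [20,31),[15,26); WM=21
i=6 t=25 v=2: → [25,36),[20,31),[15,26); WM=23
i=7 t=29 v=4: → [25,36),[20,31); WM=27; [15,26) fires=14
i=8 t=39 v=3: → [35,46),[30,41); WM=37; [20,31) fires=18 [25,36) fires=6
i=9 t=30 v=7: DROP (t<37-1); WM=37
i=10 t=41 v=4: → [40,51),[35,46); WM=39

3 9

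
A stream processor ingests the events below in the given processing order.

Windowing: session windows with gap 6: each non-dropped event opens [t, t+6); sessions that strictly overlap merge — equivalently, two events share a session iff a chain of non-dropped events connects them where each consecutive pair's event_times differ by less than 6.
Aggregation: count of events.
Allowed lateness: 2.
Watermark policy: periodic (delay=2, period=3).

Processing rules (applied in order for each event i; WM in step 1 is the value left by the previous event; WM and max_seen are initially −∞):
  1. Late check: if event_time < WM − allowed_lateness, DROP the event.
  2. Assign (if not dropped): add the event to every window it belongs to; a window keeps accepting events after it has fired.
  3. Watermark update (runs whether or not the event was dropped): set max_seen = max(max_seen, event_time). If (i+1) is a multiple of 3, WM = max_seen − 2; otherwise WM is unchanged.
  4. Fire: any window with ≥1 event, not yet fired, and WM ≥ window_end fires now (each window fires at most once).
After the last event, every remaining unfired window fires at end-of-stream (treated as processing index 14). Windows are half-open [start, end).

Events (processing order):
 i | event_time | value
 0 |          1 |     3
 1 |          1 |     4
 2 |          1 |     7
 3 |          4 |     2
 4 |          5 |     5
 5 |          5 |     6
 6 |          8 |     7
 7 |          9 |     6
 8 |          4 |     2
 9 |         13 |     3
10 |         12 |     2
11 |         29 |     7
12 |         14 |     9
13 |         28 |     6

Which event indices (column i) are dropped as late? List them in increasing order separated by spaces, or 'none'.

12

i=0 t=1 v=3: → [1,7); WM=−∞
i=1 t=1 v=4: → [1,7); WM=−∞
i=2 t=1 v=7: → [1,7); WM=-1
i=3 t=4 v=2: → [1,10); WM=-1
i=4 t=5 v=5: → [1,11); WM=-1
i=5 t=5 v=6: → [1,11); WM=3
i=6 t=8 v=7: → [1,14); WM=3
i=7 t=9 v=6: → [1,15); WM=3
i=8 t=4 v=2: → [1,15); WM=7
i=9 t=13 v=3: → [1,19); WM=7
i=10 t=12 v=2: → [1,19); WM=7
i=11 t=29 v=7: → [29,35); WM=27
i=12 t=14 v=9: DROP (t<27-2); WM=27
i=13 t=28 v=6: → [28,35); WM=27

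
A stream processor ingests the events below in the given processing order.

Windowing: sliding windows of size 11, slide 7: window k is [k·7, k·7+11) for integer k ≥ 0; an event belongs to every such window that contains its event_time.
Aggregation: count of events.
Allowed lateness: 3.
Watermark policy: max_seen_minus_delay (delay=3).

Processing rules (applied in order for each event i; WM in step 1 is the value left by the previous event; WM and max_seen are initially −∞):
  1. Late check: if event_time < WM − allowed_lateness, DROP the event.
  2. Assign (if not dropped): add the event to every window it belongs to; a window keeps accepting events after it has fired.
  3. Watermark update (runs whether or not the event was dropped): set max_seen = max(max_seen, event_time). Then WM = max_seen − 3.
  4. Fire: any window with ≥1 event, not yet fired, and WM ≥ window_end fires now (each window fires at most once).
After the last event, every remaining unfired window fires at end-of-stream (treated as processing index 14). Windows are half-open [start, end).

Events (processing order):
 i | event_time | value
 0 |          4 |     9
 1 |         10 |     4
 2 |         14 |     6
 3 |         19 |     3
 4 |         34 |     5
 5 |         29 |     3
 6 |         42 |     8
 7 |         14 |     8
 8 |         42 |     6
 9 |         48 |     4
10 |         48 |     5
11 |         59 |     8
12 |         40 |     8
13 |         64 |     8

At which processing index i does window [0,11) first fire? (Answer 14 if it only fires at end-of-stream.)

i=0 t=4 v=9: → [0,11); WM=1
i=1 t=10 v=4: → [7,18),[0,11); WM=7
i=2 t=14 v=6: → [14,25),[7,18); WM=11; [0,11) fires=2
i=3 t=19 v=3: → [14,25); WM=16
i=4 t=34 v=5: → [28,39); WM=31; [7,18) fires=2 [14,25) fires=2
i=5 t=29 v=3: → [28,39),[21,32); WM=31
i=6 t=42 v=8: → [42,53),[35,46); WM=39; [21,32) fires=1 [28,39) fires=2
i=7 t=14 v=8: DROP (t<39-3); WM=39
i=8 t=42 v=6: → [42,53),[35,46); WM=39
i=9 t=48 v=4: → [42,53); WM=45
i=10 t=48 v=5: → [42,53); WM=45
i=11 t=59 v=8: → [56,67),[49,60); WM=56; [35,46) fires=2 [42,53) fires=4
i=12 t=40 v=8: DROP (t<56-3); WM=56
i=13 t=64 v=8: → [63,74),[56,67); WM=61; [49,60) fires=1

2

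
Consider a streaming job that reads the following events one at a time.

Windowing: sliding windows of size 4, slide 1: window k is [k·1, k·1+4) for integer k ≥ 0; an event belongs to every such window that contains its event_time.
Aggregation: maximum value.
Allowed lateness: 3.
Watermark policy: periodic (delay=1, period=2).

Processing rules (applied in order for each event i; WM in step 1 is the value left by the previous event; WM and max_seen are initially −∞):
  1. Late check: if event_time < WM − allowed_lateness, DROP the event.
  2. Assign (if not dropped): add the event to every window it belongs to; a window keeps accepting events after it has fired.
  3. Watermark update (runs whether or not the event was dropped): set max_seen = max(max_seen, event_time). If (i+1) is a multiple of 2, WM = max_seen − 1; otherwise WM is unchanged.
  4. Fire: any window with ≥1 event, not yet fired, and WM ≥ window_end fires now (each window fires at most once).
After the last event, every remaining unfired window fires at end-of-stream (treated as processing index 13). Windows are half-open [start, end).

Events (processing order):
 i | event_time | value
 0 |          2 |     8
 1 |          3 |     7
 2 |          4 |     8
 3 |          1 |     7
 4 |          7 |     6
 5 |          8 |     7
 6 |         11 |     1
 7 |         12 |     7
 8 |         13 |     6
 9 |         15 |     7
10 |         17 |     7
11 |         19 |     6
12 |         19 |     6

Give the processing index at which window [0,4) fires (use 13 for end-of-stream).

5

i=0 t=2 v=8: → [2,6),[1,5),[0,4); WM=−∞
i=1 t=3 v=7: → [3,7),[2,6),[1,5),[0,4); WM=2
i=2 t=4 v=8: → [4,8),[3,7),[2,6),[1,5); WM=2
i=3 t=1 v=7: → [1,5),[0,4); WM=3
i=4 t=7 v=6: → [7,11),[6,10),[5,9),[4,8); WM=3
i=5 t=8 v=7: → [8,12),[7,11),[6,10),[5,9); WM=7; [0,4) fires=8 [1,5) fires=8 [2,6) fires=8 [3,7) fires=8
i=6 t=11 v=1: → [11,15),[10,14),[9,13),[8,12); WM=7
i=7 t=12 v=7: → [12,16),[11,15),[10,14),[9,13); WM=11; [4,8) fires=8 [5,9) fires=7 [6,10) fires=7 [7,11) fires=7
i=8 t=13 v=6: → [13,17),[12,16),[11,15),[10,14); WM=11
i=9 t=15 v=7: → [15,19),[14,18),[13,17),[12,16); WM=14; [8,12) fires=7 [9,13) fires=7 [10,14) fires=7
i=10 t=17 v=7: → [17,21),[16,20),[15,19),[14,18); WM=14
i=11 t=19 v=6: → [19,23),[18,22),[17,21),[16,20); WM=18; [11,15) fires=7 [12,16) fires=7 [13,17) fires=7 [14,18) fires=7
i=12 t=19 v=6: → [19,23),[18,22),[17,21),[16,20); WM=18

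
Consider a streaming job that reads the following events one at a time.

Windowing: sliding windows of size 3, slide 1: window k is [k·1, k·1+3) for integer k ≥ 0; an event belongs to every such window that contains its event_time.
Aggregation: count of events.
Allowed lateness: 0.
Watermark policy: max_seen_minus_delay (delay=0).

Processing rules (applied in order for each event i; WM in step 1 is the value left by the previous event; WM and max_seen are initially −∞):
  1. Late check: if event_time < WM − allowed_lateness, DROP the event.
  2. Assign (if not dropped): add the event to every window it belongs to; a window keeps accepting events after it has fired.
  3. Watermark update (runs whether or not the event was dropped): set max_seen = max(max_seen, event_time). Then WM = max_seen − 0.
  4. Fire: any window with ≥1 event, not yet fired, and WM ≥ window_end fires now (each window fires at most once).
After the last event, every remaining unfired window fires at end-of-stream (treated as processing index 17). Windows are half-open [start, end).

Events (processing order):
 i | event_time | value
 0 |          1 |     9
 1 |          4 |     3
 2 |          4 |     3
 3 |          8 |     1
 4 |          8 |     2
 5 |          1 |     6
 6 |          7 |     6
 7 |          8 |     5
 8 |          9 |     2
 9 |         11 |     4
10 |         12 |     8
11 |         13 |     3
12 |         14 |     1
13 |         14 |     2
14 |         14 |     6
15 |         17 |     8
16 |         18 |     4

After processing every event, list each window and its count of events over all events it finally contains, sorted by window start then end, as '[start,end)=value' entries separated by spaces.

i=0 t=1 v=9: → [1,4),[0,3); WM=1
i=1 t=4 v=3: → [4,7),[3,6),[2,5); WM=4; [0,3) fires=1 [1,4) fires=1
i=2 t=4 v=3: → [4,7),[3,6),[2,5); WM=4
i=3 t=8 v=1: → [8,11),[7,10),[6,9); WM=8; [2,5) fires=2 [3,6) fires=2 [4,7) fires=2
i=4 t=8 v=2: → [8,11),[7,10),[6,9); WM=8
i=5 t=1 v=6: DROP (t<8-0); WM=8
i=6 t=7 v=6: DROP (t<8-0); WM=8
i=7 t=8 v=5: → [8,11),[7,10),[6,9); WM=8
i=8 t=9 v=2: → [9,12),[8,11),[7,10); WM=9; [6,9) fires=3
i=9 t=11 v=4: → [11,14),[10,13),[9,12); WM=11; [7,10) fires=4 [8,11) fires=4
i=10 t=12 v=8: → [12,15),[11,14),[10,13); WM=12; [9,12) fires=2
i=11 t=13 v=3: → [13,16),[12,15),[11,14); WM=13; [10,13) fires=2
i=12 t=14 v=1: → [14,17),[13,16),[12,15); WM=14; [11,14) fires=3
i=13 t=14 v=2: → [14,17),[13,16),[12,15); WM=14
i=14 t=14 v=6: → [14,17),[13,16),[12,15); WM=14
i=15 t=17 v=8: → [17,20),[16,19),[15,18); WM=17; [12,15) fires=5 [13,16) fires=4 [14,17) fires=3
i=16 t=18 v=4: → [18,21),[17,20),[16,19); WM=18; [15,18) fires=1

[0,3)=1 [1,4)=1 [2,5)=2 [3,6)=2 [4,7)=2 [6,9)=3 [7,10)=4 [8,11)=4 [9,12)=2 [10,13)=2 [11,14)=3 [12,15)=5 [13,16)=4 [14,17)=3 [15,18)=1 [16,19)=2 [17,20)=2 [18,21)=1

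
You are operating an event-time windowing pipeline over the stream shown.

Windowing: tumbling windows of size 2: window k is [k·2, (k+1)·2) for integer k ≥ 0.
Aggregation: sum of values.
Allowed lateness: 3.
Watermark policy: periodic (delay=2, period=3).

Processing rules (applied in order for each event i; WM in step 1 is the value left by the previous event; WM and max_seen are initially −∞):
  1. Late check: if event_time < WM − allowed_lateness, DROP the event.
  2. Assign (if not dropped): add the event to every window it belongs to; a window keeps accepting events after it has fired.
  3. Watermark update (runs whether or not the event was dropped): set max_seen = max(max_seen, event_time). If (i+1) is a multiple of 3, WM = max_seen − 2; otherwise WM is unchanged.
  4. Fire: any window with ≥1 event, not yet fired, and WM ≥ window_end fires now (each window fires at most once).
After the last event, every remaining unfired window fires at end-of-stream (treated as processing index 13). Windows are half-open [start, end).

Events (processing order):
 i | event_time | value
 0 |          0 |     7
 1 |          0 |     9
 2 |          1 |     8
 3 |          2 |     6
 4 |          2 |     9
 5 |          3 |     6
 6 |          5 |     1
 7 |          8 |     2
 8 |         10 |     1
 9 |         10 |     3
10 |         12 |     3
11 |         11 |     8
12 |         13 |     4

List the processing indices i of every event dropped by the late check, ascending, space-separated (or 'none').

i=0 t=0 v=7: → [0,2); WM=−∞
i=1 t=0 v=9: → [0,2); WM=−∞
i=2 t=1 v=8: → [0,2); WM=-1
i=3 t=2 v=6: → [2,4); WM=-1
i=4 t=2 v=9: → [2,4); WM=-1
i=5 t=3 v=6: → [2,4); WM=1
i=6 t=5 v=1: → [4,6); WM=1
i=7 t=8 v=2: → [8,10); WM=1
i=8 t=10 v=1: → [10,12); WM=8; [0,2) fires=24 [2,4) fires=21 [4,6) fires=1
i=9 t=10 v=3: → [10,12); WM=8
i=10 t=12 v=3: → [12,14); WM=8
i=11 t=11 v=8: → [10,12); WM=10; [8,10) fires=2
i=12 t=13 v=4: → [12,14); WM=10

none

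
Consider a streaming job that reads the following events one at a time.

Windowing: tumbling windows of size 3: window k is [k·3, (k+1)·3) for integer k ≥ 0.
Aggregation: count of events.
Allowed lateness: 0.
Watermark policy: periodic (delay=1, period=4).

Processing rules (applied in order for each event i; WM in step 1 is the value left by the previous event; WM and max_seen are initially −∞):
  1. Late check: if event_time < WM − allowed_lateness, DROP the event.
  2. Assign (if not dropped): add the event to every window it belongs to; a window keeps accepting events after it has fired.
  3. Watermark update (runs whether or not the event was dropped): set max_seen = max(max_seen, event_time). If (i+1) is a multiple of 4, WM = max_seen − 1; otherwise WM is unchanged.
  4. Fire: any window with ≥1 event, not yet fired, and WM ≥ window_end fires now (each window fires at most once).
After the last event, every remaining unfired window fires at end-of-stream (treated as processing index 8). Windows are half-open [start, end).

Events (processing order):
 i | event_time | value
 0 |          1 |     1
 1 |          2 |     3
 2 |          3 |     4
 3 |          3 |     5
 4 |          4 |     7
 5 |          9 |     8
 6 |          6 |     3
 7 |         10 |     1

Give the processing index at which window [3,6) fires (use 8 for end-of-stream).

i=0 t=1 v=1: → [0,3); WM=−∞
i=1 t=2 v=3: → [0,3); WM=−∞
i=2 t=3 v=4: → [3,6); WM=−∞
i=3 t=3 v=5: → [3,6); WM=2
i=4 t=4 v=7: → [3,6); WM=2
i=5 t=9 v=8: → [9,12); WM=2
i=6 t=6 v=3: → [6,9); WM=2
i=7 t=10 v=1: → [9,12); WM=9; [0,3) fires=2 [3,6) fires=3 [6,9) fires=1

7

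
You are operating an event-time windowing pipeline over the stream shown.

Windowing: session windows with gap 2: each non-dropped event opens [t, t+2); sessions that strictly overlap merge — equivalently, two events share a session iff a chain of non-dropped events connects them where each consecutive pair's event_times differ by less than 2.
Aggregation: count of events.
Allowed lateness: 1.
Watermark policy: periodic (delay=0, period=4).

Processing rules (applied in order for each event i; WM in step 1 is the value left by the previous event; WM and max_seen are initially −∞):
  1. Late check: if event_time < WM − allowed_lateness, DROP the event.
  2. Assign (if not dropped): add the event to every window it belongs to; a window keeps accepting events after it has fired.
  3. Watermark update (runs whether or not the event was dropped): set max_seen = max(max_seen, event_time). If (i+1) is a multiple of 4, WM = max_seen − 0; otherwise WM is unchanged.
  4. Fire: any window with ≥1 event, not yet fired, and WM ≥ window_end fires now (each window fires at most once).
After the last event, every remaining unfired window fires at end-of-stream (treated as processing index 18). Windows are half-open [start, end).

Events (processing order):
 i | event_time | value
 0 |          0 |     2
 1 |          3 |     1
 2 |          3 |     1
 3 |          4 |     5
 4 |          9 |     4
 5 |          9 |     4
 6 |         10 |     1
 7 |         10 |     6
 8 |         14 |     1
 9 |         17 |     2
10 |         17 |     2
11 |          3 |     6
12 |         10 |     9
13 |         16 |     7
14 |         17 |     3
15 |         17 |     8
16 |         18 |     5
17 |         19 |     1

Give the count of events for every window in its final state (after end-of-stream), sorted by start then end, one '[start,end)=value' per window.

i=0 t=0 v=2: → [0,2); WM=−∞
i=1 t=3 v=1: → [3,5); WM=−∞
i=2 t=3 v=1: → [3,5); WM=−∞
i=3 t=4 v=5: → [3,6); WM=4
i=4 t=9 v=4: → [9,11); WM=4
i=5 t=9 v=4: → [9,11); WM=4
i=6 t=10 v=1: → [9,12); WM=4
i=7 t=10 v=6: → [9,12); WM=10
i=8 t=14 v=1: → [14,16); WM=10
i=9 t=17 v=2: → [17,19); WM=10
i=10 t=17 v=2: → [17,19); WM=10
i=11 t=3 v=6: DROP (t<10-1); WM=17
i=12 t=10 v=9: DROP (t<17-1); WM=17
i=13 t=16 v=7: → [16,19); WM=17
i=14 t=17 v=3: → [16,19); WM=17
i=15 t=17 v=8: → [16,19); WM=17
i=16 t=18 v=5: → [16,20); WM=17
i=17 t=19 v=1: → [16,21); WM=17

[0,2)=1 [3,6)=3 [9,12)=4 [14,16)=1 [16,21)=7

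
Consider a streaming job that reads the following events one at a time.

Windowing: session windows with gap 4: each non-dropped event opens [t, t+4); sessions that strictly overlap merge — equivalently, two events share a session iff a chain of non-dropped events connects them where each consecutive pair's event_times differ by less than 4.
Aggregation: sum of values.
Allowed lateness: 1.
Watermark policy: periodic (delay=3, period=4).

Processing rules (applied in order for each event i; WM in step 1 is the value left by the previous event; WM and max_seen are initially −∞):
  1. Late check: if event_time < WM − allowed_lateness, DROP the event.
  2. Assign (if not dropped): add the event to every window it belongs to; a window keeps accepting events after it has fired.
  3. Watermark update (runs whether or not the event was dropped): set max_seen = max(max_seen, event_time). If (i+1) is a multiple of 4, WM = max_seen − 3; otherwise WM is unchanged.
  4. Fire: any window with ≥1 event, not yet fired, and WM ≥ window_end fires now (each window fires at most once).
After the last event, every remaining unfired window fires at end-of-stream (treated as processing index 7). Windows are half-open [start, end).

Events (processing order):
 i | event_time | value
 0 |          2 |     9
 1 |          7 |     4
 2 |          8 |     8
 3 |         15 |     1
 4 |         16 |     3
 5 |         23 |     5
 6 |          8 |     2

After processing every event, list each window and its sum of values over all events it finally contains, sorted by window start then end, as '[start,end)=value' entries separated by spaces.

i=0 t=2 v=9: → [2,6); WM=−∞
i=1 t=7 v=4: → [7,11); WM=−∞
i=2 t=8 v=8: → [7,12); WM=−∞
i=3 t=15 v=1: → [15,19); WM=12
i=4 t=16 v=3: → [15,20); WM=12
i=5 t=23 v=5: → [23,27); WM=12
i=6 t=8 v=2: DROP (t<12-1); WM=12

[2,6)=9 [7,12)=12 [15,20)=4 [23,27)=5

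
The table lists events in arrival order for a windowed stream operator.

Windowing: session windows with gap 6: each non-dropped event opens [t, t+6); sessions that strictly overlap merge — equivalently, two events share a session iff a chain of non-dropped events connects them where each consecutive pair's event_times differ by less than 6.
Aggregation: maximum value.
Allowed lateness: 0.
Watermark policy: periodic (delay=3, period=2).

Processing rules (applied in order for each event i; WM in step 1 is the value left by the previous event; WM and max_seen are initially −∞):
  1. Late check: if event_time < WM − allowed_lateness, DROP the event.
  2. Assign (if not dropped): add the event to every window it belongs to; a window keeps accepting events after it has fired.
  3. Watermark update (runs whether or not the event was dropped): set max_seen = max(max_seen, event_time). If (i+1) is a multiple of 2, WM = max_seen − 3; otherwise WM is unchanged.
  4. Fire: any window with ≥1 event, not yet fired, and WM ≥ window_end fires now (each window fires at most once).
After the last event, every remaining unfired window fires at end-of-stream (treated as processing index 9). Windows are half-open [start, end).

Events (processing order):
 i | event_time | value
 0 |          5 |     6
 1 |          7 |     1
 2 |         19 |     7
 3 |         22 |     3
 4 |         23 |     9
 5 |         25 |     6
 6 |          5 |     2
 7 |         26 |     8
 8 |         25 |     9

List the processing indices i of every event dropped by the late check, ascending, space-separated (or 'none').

i=0 t=5 v=6: → [5,11); WM=−∞
i=1 t=7 v=1: → [5,13); WM=4
i=2 t=19 v=7: → [19,25); WM=4
i=3 t=22 v=3: → [19,28); WM=19
i=4 t=23 v=9: → [19,29); WM=19
i=5 t=25 v=6: → [19,31); WM=22
i=6 t=5 v=2: DROP (t<22-0); WM=22
i=7 t=26 v=8: → [19,32); WM=23
i=8 t=25 v=9: → [19,32); WM=23

6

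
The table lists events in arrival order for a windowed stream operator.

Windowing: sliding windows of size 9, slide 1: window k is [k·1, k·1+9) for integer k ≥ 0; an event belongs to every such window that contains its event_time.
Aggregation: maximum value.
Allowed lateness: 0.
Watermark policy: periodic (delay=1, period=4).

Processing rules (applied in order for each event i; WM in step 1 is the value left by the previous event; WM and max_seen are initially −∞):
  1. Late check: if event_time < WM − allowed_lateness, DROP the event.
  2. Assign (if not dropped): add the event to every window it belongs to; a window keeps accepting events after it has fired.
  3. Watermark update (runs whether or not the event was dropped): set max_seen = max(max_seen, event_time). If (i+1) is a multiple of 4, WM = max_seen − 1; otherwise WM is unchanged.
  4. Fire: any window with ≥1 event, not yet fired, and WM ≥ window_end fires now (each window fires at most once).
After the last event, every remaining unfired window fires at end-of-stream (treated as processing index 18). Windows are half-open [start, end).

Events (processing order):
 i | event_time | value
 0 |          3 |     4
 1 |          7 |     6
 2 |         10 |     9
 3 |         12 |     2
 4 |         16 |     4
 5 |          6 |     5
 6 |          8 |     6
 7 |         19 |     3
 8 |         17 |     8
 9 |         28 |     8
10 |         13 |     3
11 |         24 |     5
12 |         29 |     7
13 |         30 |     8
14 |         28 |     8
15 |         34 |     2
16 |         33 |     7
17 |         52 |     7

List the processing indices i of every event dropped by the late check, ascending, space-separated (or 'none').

5 6 8 10

i=0 t=3 v=4: → [3,12),[2,11),[1,10),[0,9); WM=−∞
i=1 t=7 v=6: → [7,16),[6,15),[5,14),[4,13),[3,12),[2,11),[1,10),[0,9); WM=−∞
i=2 t=10 v=9: → [10,19),[9,18),[8,17),[7,16),[6,15),[5,14),[4,13),[3,12),[2,11); WM=−∞
i=3 t=12 v=2: → [12,21),[11,20),[10,19),[9,18),[8,17),[7,16),[6,15),[5,14),[4,13); WM=11; [0,9) fires=6 [1,10) fires=6 [2,11) fires=9
i=4 t=16 v=4: → [16,25),[15,24),[14,23),[13,22),[12,21),[11,20),[10,19),[9,18),[8,17); WM=11
i=5 t=6 v=5: DROP (t<11-0); WM=11
i=6 t=8 v=6: DROP (t<11-0); WM=11
i=7 t=19 v=3: → [19,28),[18,27),[17,26),[16,25),[15,24),[14,23),[13,22),[12,21),[11,20); WM=18; [3,12) fires=9 [4,13) fires=9 [5,14) fires=9 [6,15) fires=9 [7,16) fires=9 [8,17) fires=9 [9,18) fires=9
i=8 t=17 v=8: DROP (t<18-0); WM=18
i=9 t=28 v=8: → [28,37),[27,36),[26,35),[25,34),[24,33),[23,32),[22,31),[21,30),[20,29); WM=18
i=10 t=13 v=3: DROP (t<18-0); WM=18
i=11 t=24 v=5: → [24,33),[23,32),[22,31),[21,30),[20,29),[19,28),[18,27),[17,26),[16,25); WM=27; [10,19) fires=9 [11,20) fires=4 [12,21) fires=4 [13,22) fires=4 [14,23) fires=4 [15,24) fires=4 [16,25) fires=5 [17,26) fires=5 [18,27) fires=5
i=12 t=29 v=7: → [29,38),[28,37),[27,36),[26,35),[25,34),[24,33),[23,32),[22,31),[21,30); WM=27
i=13 t=30 v=8: → [30,39),[29,38),[28,37),[27,36),[26,35),[25,34),[24,33),[23,32),[22,31); WM=27
i=14 t=28 v=8: → [28,37),[27,36),[26,35),[25,34),[24,33),[23,32),[22,31),[21,30),[20,29); WM=27
i=15 t=34 v=2: → [34,43),[33,42),[32,41),[31,40),[30,39),[29,38),[28,37),[27,36),[26,35); WM=33; [19,28) fires=5 [20,29) fires=8 [21,30) fires=8 [22,31) fires=8 [23,32) fires=8 [24,33) fires=8
i=16 t=33 v=7: → [33,42),[32,41),[31,40),[30,39),[29,38),[28,37),[27,36),[26,35),[25,34); WM=33
i=17 t=52 v=7: → [52,61),[51,60),[50,59),[49,58),[48,57),[47,56),[46,55),[45,54),[44,53); WM=33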